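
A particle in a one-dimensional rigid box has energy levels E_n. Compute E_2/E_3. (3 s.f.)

0.444

E_n ∝ n², so E_2/E_3 = 2²/3² = 4/9 = 0.444.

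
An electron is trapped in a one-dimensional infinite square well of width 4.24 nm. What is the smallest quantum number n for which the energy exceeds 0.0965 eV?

n = 3

E_1 = h²/(8m_eL²) = 3.351×10^-21 J = 0.02092 eV.
Need n² > 0.0965/0.02092 = 4.613, i.e. n > 2.148.
The smallest integer satisfying this is n = 3.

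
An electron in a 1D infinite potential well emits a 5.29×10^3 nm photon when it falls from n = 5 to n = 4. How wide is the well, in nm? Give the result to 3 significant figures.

The photon carries ΔE = hc/λ = 6.626×10^-34·2.998×10^8/5.29×10^-6 m = 3.755×10^-20 J.
Since ΔE = (5² − 4²)E_1, E_1 = 4.172×10^-21 J, and L = h/√(8m_eE_1) = 3.80×10^-9 m = 3.80 nm.

L = 3.80 nm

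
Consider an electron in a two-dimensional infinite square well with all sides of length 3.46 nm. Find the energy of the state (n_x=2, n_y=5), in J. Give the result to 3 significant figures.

E = 1.46×10^-19 J

For a 2D rectangular well E = (h²/8m_e)·Σ n_i²/L_i² = (6.626×10^-34)²/(8·9.109×10^-31) · [2²/(3.46 nm)² + 5²/(3.46 nm)²].
Evaluating gives E = 1.46×10^-19 J.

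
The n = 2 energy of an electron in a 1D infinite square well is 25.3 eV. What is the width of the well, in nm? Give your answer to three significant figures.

From E_n = n²h²/(8m_eL²), L = n·h/√(8m_eE_n).
E_2 = 25.3 eV = 4.053×10^-18 J, so L = 2·6.626×10^-34/√(8·9.109×10^-31·4.053×10^-18) = 2.44×10^-10 m = 0.244 nm.

L = 0.244 nm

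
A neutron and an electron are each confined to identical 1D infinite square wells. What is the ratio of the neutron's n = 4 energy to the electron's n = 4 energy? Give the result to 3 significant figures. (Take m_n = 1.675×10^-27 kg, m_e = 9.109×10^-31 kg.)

E_n ∝ 1/m at fixed n and L, so the ratio is m_e/m_n = 9.109×10^-31/1.675×10^-27 = 5.44×10^-4.

5.44×10^-4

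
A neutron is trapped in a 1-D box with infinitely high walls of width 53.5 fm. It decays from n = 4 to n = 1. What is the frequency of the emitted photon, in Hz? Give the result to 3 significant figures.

E_1 = h²/(8m_nL²) = 1.145×10^-14 J and ΔE = (4² − 1²)E_1 = 1.718×10^-13 J.
f = ΔE/h = 1.718×10^-13/6.626×10^-34 = 2.59×10^20 Hz.

f = 2.59×10^20 Hz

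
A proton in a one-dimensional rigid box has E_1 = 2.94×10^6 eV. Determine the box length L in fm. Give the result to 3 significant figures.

From E_n = n²h²/(8m_pL²), L = n·h/√(8m_pE_n).
E_1 = 2.94×10^6 eV = 4.710×10^-13 J, so L = 1·6.626×10^-34/√(8·1.673×10^-27·4.710×10^-13) = 8.35×10^-15 m = 8.35 fm.

L = 8.35 fm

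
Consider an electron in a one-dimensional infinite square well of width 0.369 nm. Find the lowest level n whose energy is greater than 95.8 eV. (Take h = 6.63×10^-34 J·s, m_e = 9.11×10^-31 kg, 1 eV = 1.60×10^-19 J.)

n = 6

E_1 = h²/(8m_eL²) = 4.430×10^-19 J = 2.769 eV.
Need n² > 95.8/2.769 = 34.60, i.e. n > 5.882.
The smallest integer satisfying this is n = 6.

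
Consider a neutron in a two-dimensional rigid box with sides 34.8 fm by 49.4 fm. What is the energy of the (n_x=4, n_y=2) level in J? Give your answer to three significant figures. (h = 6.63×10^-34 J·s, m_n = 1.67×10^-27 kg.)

E = 4.89×10^-13 J

For a 2D rectangular well E = (h²/8m_n)·Σ n_i²/L_i² = (6.63×10^-34)²/(8·1.67×10^-27) · [4²/(34.8 fm)² + 2²/(49.4 fm)²].
Evaluating gives E = 4.89×10^-13 J.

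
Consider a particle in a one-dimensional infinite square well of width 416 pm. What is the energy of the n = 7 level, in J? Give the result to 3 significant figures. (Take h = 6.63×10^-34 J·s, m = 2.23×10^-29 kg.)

E_7 = 6.98×10^-19 J

For an infinite well E_n = n²h²/(8mL²), so E_1 = h²/(8mL²) = (6.63×10^-34)²/(8·2.23×10^-29·(4.16×10^-10 m)²) = 1.424×10^-20 J.
Then E_7 = 7²·E_1 = 49·1.424×10^-20 J = 6.98×10^-19 J.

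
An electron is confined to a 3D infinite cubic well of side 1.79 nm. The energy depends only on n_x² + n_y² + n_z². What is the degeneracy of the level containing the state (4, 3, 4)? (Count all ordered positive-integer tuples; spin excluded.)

degeneracy = 9

The level has n_x² + n_y² + n_z² = 41. The ordered positive-integer solutions are (1, 2, 6), (1, 6, 2), (2, 1, 6), (2, 6, 1), (3, 4, 4), (4, 3, 4), (4, 4, 3), (6, 1, 2), (6, 2, 1).
That gives 9 states.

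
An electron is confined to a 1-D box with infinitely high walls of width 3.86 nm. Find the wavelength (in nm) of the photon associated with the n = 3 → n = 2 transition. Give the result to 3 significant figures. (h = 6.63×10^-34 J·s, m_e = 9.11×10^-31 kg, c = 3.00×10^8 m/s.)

λ = 9.83×10^3 nm

E_1 = h²/(8m_eL²) = 4.048×10^-21 J, so ΔE = (3² − 2²)E_1 = 2.024×10^-20 J.
λ = hc/ΔE = (6.63×10^-34·3.00×10^8)/2.024×10^-20 = 9.83×10^-6 m = 9.83×10^3 nm.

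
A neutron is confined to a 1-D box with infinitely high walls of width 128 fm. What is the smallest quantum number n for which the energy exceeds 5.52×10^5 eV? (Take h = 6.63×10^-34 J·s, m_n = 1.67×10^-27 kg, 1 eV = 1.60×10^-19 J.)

E_1 = h²/(8m_nL²) = 2.008×10^-15 J = 1.255×10^4 eV.
Need n² > 5.52×10^5/1.255×10^4 = 43.98, i.e. n > 6.632.
The smallest integer satisfying this is n = 7.

n = 7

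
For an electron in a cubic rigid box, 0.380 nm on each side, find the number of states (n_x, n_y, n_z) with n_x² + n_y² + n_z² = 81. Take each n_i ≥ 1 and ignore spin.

degeneracy = 12

The level has n_x² + n_y² + n_z² = 81. The ordered positive-integer solutions are (1, 4, 8), (1, 8, 4), (3, 6, 6), (4, 1, 8), (4, 4, 7), (4, 7, 4), (4, 8, 1), (6, 3, 6), (6, 6, 3), (7, 4, 4), (8, 1, 4), (8, 4, 1).
That gives 12 states.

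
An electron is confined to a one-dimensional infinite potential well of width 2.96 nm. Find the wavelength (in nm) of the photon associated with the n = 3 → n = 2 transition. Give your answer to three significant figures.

λ = 5.78×10^3 nm

E_1 = h²/(8m_eL²) = 6.876×10^-21 J, so ΔE = (3² − 2²)E_1 = 3.438×10^-20 J.
λ = hc/ΔE = (6.626×10^-34·2.998×10^8)/3.438×10^-20 = 5.78×10^-6 m = 5.78×10^3 nm.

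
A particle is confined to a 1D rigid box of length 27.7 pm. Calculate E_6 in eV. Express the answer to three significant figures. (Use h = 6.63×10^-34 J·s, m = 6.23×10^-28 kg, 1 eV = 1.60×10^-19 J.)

E_6 = 25.9 eV

For an infinite well E_n = n²h²/(8mL²), so E_1 = h²/(8mL²) = (6.63×10^-34)²/(8·6.23×10^-28·(2.77×10^-11 m)²) = 1.149×10^-19 J.
Then E_6 = 6²·E_1 = 36·1.149×10^-19 J = 4.136×10^-18 J.
Converting, E_6 = 4.136×10^-18 J / (1.60×10^-19 J/eV) = 25.9 eV.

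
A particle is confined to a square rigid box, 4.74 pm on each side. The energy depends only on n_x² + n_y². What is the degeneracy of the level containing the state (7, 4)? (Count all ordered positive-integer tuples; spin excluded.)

degeneracy = 4

The level has n_x² + n_y² = 65. The ordered positive-integer solutions are (1, 8), (4, 7), (7, 4), (8, 1).
That gives 4 states.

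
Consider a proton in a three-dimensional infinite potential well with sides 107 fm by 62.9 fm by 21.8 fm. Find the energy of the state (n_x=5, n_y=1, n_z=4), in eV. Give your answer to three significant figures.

E = 7.39×10^6 eV

For a 3D rectangular well E = (h²/8m_p)·Σ n_i²/L_i² = (6.626×10^-34)²/(8·1.673×10^-27) · [5²/(107 fm)² + 1²/(62.9 fm)² + 4²/(21.8 fm)²].
Evaluating gives E = 1.184×10^-12 J = 7.39×10^6 eV.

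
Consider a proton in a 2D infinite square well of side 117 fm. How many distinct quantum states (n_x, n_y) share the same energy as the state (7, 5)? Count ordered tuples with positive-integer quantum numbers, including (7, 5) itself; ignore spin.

degeneracy = 2

The level has n_x² + n_y² = 74. The ordered positive-integer solutions are (5, 7), (7, 5).
That gives 2 states.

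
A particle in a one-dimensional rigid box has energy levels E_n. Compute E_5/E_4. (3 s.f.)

1.56

E_n ∝ n², so E_5/E_4 = 5²/4² = 25/16 = 1.56.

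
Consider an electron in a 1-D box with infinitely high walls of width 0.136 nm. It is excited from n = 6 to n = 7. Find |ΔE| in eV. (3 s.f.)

|ΔE| = 264 eV

E_1 = h²/(8m_eL²) = 3.257×10^-18 J.
|ΔE| = |6² − 7²|·E_1 = 13·3.257×10^-18 J = 4.234×10^-17 J = 264 eV.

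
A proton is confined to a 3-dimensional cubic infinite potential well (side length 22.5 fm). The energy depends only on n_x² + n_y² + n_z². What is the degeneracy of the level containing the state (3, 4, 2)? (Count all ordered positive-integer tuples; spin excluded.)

The level has n_x² + n_y² + n_z² = 29. The ordered positive-integer solutions are (2, 3, 4), (2, 4, 3), (3, 2, 4), (3, 4, 2), (4, 2, 3), (4, 3, 2).
That gives 6 states.

degeneracy = 6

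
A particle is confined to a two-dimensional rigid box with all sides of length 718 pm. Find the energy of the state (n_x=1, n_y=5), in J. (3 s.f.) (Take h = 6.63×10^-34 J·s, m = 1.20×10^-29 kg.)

For a 2D rectangular well E = (h²/8m)·Σ n_i²/L_i² = (6.63×10^-34)²/(8·1.20×10^-29) · [1²/(718 pm)² + 5²/(718 pm)²].
Evaluating gives E = 2.31×10^-19 J.

E = 2.31×10^-19 J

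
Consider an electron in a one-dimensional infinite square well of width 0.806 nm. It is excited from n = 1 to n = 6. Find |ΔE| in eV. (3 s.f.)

E_1 = h²/(8m_eL²) = 9.274×10^-20 J.
|ΔE| = |1² − 6²|·E_1 = 35·9.274×10^-20 J = 3.246×10^-18 J = 20.3 eV.

|ΔE| = 20.3 eV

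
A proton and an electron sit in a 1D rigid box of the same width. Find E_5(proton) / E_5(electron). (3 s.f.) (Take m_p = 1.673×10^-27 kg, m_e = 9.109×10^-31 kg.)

5.44×10^-4

E_n ∝ 1/m at fixed n and L, so the ratio is m_e/m_p = 9.109×10^-31/1.673×10^-27 = 5.44×10^-4.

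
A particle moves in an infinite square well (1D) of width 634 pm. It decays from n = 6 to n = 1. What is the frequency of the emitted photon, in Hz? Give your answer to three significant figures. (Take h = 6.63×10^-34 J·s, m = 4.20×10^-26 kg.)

E_1 = h²/(8mL²) = 3.255×10^-24 J and ΔE = (6² − 1²)E_1 = 1.139×10^-22 J.
f = ΔE/h = 1.139×10^-22/6.63×10^-34 = 1.72×10^11 Hz.

f = 1.72×10^11 Hz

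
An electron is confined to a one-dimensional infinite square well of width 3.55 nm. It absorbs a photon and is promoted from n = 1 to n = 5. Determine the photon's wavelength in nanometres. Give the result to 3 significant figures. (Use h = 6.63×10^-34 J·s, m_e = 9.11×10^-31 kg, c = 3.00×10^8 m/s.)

E_1 = h²/(8m_eL²) = 4.786×10^-21 J, so ΔE = (5² − 1²)E_1 = 1.149×10^-19 J.
λ = hc/ΔE = (6.63×10^-34·3.00×10^8)/1.149×10^-19 = 1.73×10^-6 m = 1.73×10^3 nm.

λ = 1.73×10^3 nm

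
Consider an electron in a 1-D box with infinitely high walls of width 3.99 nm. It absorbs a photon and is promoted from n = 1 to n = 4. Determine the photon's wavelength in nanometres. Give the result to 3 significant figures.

E_1 = h²/(8m_eL²) = 3.784×10^-21 J, so ΔE = (4² − 1²)E_1 = 5.676×10^-20 J.
λ = hc/ΔE = (6.626×10^-34·2.998×10^8)/5.676×10^-20 = 3.50×10^-6 m = 3.50×10^3 nm.

λ = 3.50×10^3 nm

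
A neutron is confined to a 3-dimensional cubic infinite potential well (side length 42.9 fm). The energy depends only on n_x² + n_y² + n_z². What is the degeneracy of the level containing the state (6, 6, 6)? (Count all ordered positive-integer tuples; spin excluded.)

degeneracy = 4

The level has n_x² + n_y² + n_z² = 108. The ordered positive-integer solutions are (2, 2, 10), (2, 10, 2), (6, 6, 6), (10, 2, 2).
That gives 4 states.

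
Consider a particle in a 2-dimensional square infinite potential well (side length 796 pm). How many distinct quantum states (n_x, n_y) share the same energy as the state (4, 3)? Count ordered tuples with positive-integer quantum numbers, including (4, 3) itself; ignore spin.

degeneracy = 2

The level has n_x² + n_y² = 25. The ordered positive-integer solutions are (3, 4), (4, 3).
That gives 2 states.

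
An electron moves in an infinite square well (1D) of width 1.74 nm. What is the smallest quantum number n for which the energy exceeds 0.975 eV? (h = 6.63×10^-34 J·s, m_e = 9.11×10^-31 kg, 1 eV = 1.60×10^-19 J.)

n = 3

E_1 = h²/(8m_eL²) = 1.992×10^-20 J = 0.1245 eV.
Need n² > 0.975/0.1245 = 7.831, i.e. n > 2.798.
The smallest integer satisfying this is n = 3.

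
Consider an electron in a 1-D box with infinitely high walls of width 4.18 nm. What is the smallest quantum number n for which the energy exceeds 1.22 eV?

E_1 = h²/(8m_eL²) = 3.448×10^-21 J = 0.02152 eV.
Need n² > 1.22/0.02152 = 56.69, i.e. n > 7.529.
The smallest integer satisfying this is n = 8.

n = 8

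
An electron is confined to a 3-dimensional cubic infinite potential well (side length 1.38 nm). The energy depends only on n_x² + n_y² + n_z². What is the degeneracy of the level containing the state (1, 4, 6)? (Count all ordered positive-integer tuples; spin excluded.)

degeneracy = 6

The level has n_x² + n_y² + n_z² = 53. The ordered positive-integer solutions are (1, 4, 6), (1, 6, 4), (4, 1, 6), (4, 6, 1), (6, 1, 4), (6, 4, 1).
That gives 6 states.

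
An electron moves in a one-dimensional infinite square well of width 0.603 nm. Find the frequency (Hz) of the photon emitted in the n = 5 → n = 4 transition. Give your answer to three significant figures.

E_1 = h²/(8m_eL²) = 1.657×10^-19 J and ΔE = (5² − 4²)E_1 = 1.491×10^-18 J.
f = ΔE/h = 1.491×10^-18/6.626×10^-34 = 2.25×10^15 Hz.

f = 2.25×10^15 Hz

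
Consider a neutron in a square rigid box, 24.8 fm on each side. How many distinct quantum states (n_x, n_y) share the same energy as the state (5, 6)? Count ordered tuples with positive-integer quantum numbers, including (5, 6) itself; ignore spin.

degeneracy = 2

The level has n_x² + n_y² = 61. The ordered positive-integer solutions are (5, 6), (6, 5).
That gives 2 states.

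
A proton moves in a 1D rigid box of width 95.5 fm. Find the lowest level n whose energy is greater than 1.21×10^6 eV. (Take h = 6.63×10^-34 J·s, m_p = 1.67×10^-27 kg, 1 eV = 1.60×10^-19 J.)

E_1 = h²/(8m_pL²) = 3.608×10^-15 J = 2.255×10^4 eV.
Need n² > 1.21×10^6/2.255×10^4 = 53.66, i.e. n > 7.325.
The smallest integer satisfying this is n = 8.

n = 8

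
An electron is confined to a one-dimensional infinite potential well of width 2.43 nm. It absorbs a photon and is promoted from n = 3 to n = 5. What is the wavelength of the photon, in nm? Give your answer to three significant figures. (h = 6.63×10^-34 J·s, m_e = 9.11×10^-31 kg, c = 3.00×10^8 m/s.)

E_1 = h²/(8m_eL²) = 1.021×10^-20 J, so ΔE = (5² − 3²)E_1 = 1.634×10^-19 J.
λ = hc/ΔE = (6.63×10^-34·3.00×10^8)/1.634×10^-19 = 1.22×10^-6 m = 1.22×10^3 nm.

λ = 1.22×10^3 nm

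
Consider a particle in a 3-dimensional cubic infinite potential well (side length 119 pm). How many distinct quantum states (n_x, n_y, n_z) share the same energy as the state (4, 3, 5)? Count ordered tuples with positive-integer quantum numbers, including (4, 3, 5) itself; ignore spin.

The level has n_x² + n_y² + n_z² = 50. The ordered positive-integer solutions are (3, 4, 5), (3, 5, 4), (4, 3, 5), (4, 5, 3), (5, 3, 4), (5, 4, 3).
That gives 6 states.

degeneracy = 6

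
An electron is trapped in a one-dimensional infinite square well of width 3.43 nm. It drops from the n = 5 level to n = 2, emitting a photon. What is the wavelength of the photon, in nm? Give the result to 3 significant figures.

E_1 = h²/(8m_eL²) = 5.121×10^-21 J, so ΔE = (5² − 2²)E_1 = 1.075×10^-19 J.
λ = hc/ΔE = (6.626×10^-34·2.998×10^8)/1.075×10^-19 = 1.85×10^-6 m = 1.85×10^3 nm.

λ = 1.85×10^3 nm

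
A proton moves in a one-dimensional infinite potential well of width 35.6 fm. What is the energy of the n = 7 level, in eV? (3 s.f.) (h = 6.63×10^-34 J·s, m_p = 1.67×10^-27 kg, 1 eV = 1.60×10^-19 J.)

E_7 = 7.95×10^6 eV

For an infinite well E_n = n²h²/(8m_pL²), so E_1 = h²/(8m_pL²) = (6.63×10^-34)²/(8·1.67×10^-27·(3.56×10^-14 m)²) = 2.596×10^-14 J.
Then E_7 = 7²·E_1 = 49·2.596×10^-14 J = 1.272×10^-12 J.
Converting, E_7 = 1.272×10^-12 J / (1.60×10^-19 J/eV) = 7.95×10^6 eV.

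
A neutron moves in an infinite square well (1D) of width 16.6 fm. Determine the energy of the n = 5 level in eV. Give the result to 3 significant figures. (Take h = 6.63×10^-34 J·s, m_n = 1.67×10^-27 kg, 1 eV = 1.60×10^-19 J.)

E_5 = 1.87×10^7 eV

For an infinite well E_n = n²h²/(8m_nL²), so E_1 = h²/(8m_nL²) = (6.63×10^-34)²/(8·1.67×10^-27·(1.66×10^-14 m)²) = 1.194×10^-13 J.
Then E_5 = 5²·E_1 = 25·1.194×10^-13 J = 2.985×10^-12 J.
Converting, E_5 = 2.985×10^-12 J / (1.60×10^-19 J/eV) = 1.87×10^7 eV.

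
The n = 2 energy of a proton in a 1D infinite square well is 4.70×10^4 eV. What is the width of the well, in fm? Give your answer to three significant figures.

From E_n = n²h²/(8m_pL²), L = n·h/√(8m_pE_n).
E_2 = 4.70×10^4 eV = 7.529×10^-15 J, so L = 2·6.626×10^-34/√(8·1.673×10^-27·7.529×10^-15) = 1.32×10^-13 m = 132 fm.

L = 132 fm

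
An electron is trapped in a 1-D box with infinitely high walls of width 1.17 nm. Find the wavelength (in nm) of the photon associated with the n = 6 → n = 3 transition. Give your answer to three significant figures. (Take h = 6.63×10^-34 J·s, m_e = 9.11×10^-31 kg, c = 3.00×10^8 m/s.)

λ = 167 nm

E_1 = h²/(8m_eL²) = 4.406×10^-20 J, so ΔE = (6² − 3²)E_1 = 1.190×10^-18 J.
λ = hc/ΔE = (6.63×10^-34·3.00×10^8)/1.190×10^-18 = 1.67×10^-7 m = 167 nm.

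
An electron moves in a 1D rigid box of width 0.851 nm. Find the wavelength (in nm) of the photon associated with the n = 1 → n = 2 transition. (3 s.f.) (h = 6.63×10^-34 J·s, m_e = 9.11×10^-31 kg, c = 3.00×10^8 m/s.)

E_1 = h²/(8m_eL²) = 8.328×10^-20 J, so ΔE = (2² − 1²)E_1 = 2.498×10^-19 J.
λ = hc/ΔE = (6.63×10^-34·3.00×10^8)/2.498×10^-19 = 7.96×10^-7 m = 796 nm.

λ = 796 nm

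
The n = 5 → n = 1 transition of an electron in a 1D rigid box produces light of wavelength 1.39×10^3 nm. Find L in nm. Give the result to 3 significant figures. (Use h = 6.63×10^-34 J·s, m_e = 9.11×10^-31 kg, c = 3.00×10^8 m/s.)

The photon carries ΔE = hc/λ = 6.63×10^-34·3.00×10^8/1.39×10^-6 m = 1.431×10^-19 J.
Since ΔE = (5² − 1²)E_1, E_1 = 5.963×10^-21 J, and L = h/√(8m_eE_1) = 3.18×10^-9 m = 3.18 nm.

L = 3.18 nm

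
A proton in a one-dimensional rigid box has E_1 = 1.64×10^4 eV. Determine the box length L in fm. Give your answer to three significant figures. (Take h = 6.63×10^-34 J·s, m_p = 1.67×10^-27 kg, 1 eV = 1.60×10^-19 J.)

From E_n = n²h²/(8m_pL²), L = n·h/√(8m_pE_n).
E_1 = 1.64×10^4 eV = 2.624×10^-15 J, so L = 1·6.63×10^-34/√(8·1.67×10^-27·2.624×10^-15) = 1.12×10^-13 m = 112 fm.

L = 112 fm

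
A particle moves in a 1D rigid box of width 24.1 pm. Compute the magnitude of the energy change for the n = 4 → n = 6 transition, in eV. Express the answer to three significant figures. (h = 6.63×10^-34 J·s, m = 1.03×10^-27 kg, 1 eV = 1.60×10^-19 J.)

E_1 = h²/(8mL²) = 9.185×10^-20 J.
|ΔE| = |4² − 6²|·E_1 = 20·9.185×10^-20 J = 1.837×10^-18 J = 11.5 eV.

|ΔE| = 11.5 eV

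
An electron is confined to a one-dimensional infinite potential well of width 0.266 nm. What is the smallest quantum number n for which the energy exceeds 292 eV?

E_1 = h²/(8m_eL²) = 8.515×10^-19 J = 5.315 eV.
Need n² > 292/5.315 = 54.94, i.e. n > 7.412.
The smallest integer satisfying this is n = 8.

n = 8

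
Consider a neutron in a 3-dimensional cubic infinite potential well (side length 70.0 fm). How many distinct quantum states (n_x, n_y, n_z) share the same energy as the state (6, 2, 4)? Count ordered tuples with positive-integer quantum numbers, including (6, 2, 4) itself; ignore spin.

degeneracy = 6

The level has n_x² + n_y² + n_z² = 56. The ordered positive-integer solutions are (2, 4, 6), (2, 6, 4), (4, 2, 6), (4, 6, 2), (6, 2, 4), (6, 4, 2).
That gives 6 states.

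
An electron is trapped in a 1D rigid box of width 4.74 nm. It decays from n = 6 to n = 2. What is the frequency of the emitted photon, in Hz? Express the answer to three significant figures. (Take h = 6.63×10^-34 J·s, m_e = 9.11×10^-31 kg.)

E_1 = h²/(8m_eL²) = 2.684×10^-21 J and ΔE = (6² − 2²)E_1 = 8.589×10^-20 J.
f = ΔE/h = 8.589×10^-20/6.63×10^-34 = 1.30×10^14 Hz.

f = 1.30×10^14 Hz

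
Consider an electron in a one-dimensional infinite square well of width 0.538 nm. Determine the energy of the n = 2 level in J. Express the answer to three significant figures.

For an infinite well E_n = n²h²/(8m_eL²), so E_1 = h²/(8m_eL²) = (6.626×10^-34)²/(8·9.109×10^-31·(5.38×10^-10 m)²) = 2.082×10^-19 J.
Then E_2 = 2²·E_1 = 4·2.082×10^-19 J = 8.33×10^-19 J.

E_2 = 8.33×10^-19 J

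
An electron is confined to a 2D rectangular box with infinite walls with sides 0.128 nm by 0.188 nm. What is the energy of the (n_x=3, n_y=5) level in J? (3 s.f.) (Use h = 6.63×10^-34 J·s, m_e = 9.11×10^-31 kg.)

E = 7.58×10^-17 J

For a 2D rectangular well E = (h²/8m_e)·Σ n_i²/L_i² = (6.63×10^-34)²/(8·9.11×10^-31) · [3²/(0.128 nm)² + 5²/(0.188 nm)²].
Evaluating gives E = 7.58×10^-17 J.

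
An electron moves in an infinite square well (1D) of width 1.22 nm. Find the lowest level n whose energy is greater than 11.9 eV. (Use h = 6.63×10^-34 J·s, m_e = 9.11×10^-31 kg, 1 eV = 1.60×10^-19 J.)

E_1 = h²/(8m_eL²) = 4.052×10^-20 J = 0.2533 eV.
Need n² > 11.9/0.2533 = 46.98, i.e. n > 6.854.
The smallest integer satisfying this is n = 7.

n = 7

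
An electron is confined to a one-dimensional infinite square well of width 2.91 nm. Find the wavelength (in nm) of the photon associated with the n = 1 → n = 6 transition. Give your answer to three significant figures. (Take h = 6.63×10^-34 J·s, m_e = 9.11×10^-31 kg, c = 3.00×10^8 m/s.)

E_1 = h²/(8m_eL²) = 7.123×10^-21 J, so ΔE = (6² − 1²)E_1 = 2.493×10^-19 J.
λ = hc/ΔE = (6.63×10^-34·3.00×10^8)/2.493×10^-19 = 7.98×10^-7 m = 798 nm.

λ = 798 nm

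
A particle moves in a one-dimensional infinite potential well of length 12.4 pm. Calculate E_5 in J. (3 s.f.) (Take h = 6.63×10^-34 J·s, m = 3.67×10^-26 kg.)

E_5 = 2.43×10^-19 J

For an infinite well E_n = n²h²/(8mL²), so E_1 = h²/(8mL²) = (6.63×10^-34)²/(8·3.67×10^-26·(1.24×10^-11 m)²) = 9.737×10^-21 J.
Then E_5 = 5²·E_1 = 25·9.737×10^-21 J = 2.43×10^-19 J.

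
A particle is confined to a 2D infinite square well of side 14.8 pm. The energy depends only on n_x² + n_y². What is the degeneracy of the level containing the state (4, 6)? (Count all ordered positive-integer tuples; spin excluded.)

degeneracy = 2

The level has n_x² + n_y² = 52. The ordered positive-integer solutions are (4, 6), (6, 4).
That gives 2 states.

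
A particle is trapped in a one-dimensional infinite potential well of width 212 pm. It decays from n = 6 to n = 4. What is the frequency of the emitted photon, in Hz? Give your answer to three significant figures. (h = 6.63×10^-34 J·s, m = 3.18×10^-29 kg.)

E_1 = h²/(8mL²) = 3.844×10^-20 J and ΔE = (6² − 4²)E_1 = 7.688×10^-19 J.
f = ΔE/h = 7.688×10^-19/6.63×10^-34 = 1.16×10^15 Hz.

f = 1.16×10^15 Hz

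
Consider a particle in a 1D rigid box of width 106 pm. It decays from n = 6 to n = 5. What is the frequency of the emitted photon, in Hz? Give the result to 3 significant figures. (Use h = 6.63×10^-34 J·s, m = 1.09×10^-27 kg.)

f = 7.44×10^13 Hz

E_1 = h²/(8mL²) = 4.486×10^-21 J and ΔE = (6² − 5²)E_1 = 4.935×10^-20 J.
f = ΔE/h = 4.935×10^-20/6.63×10^-34 = 7.44×10^13 Hz.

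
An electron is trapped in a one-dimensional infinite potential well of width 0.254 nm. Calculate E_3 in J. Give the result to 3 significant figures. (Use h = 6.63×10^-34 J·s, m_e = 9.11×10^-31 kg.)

E_3 = 8.41×10^-18 J

For an infinite well E_n = n²h²/(8m_eL²), so E_1 = h²/(8m_eL²) = (6.63×10^-34)²/(8·9.11×10^-31·(2.54×10^-10 m)²) = 9.349×10^-19 J.
Then E_3 = 3²·E_1 = 9·9.349×10^-19 J = 8.41×10^-18 J.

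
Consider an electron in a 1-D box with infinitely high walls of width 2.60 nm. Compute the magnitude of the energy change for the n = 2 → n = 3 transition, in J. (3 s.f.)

|ΔE| = 4.46×10^-20 J

E_1 = h²/(8m_eL²) = 8.912×10^-21 J.
|ΔE| = |2² − 3²|·E_1 = 5·8.912×10^-21 J = 4.46×10^-20 J.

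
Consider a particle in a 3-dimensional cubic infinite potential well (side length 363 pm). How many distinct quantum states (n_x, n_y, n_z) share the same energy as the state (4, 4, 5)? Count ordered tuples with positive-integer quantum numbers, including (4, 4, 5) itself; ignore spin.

The level has n_x² + n_y² + n_z² = 57. The ordered positive-integer solutions are (2, 2, 7), (2, 7, 2), (4, 4, 5), (4, 5, 4), (5, 4, 4), (7, 2, 2).
That gives 6 states.

degeneracy = 6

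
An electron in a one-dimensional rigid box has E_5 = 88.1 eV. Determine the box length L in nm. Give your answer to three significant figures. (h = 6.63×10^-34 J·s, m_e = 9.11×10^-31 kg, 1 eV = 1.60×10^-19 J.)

From E_n = n²h²/(8m_eL²), L = n·h/√(8m_eE_n).
E_5 = 88.1 eV = 1.410×10^-17 J, so L = 5·6.63×10^-34/√(8·9.11×10^-31·1.410×10^-17) = 3.27×10^-10 m = 0.327 nm.

L = 0.327 nm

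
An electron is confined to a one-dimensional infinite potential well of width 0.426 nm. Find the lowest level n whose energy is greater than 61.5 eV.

n = 6

E_1 = h²/(8m_eL²) = 3.320×10^-19 J = 2.072 eV.
Need n² > 61.5/2.072 = 29.68, i.e. n > 5.448.
The smallest integer satisfying this is n = 6.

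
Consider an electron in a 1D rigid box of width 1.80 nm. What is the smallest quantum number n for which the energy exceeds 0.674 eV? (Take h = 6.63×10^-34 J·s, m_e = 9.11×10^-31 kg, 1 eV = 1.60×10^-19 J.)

n = 3

E_1 = h²/(8m_eL²) = 1.862×10^-20 J = 0.1164 eV.
Need n² > 0.674/0.1164 = 5.790, i.e. n > 2.406.
The smallest integer satisfying this is n = 3.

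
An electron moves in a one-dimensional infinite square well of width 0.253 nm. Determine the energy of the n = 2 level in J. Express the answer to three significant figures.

E_2 = 3.76×10^-18 J

For an infinite well E_n = n²h²/(8m_eL²), so E_1 = h²/(8m_eL²) = (6.626×10^-34)²/(8·9.109×10^-31·(2.53×10^-10 m)²) = 9.412×10^-19 J.
Then E_2 = 2²·E_1 = 4·9.412×10^-19 J = 3.76×10^-18 J.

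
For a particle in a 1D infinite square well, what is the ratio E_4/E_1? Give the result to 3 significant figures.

E_n ∝ n², so E_4/E_1 = 4²/1² = 16/1 = 16.0.

16.0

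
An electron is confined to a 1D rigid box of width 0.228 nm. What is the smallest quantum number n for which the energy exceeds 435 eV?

E_1 = h²/(8m_eL²) = 1.159×10^-18 J = 7.235 eV.
Need n² > 435/7.235 = 60.12, i.e. n > 7.754.
The smallest integer satisfying this is n = 8.

n = 8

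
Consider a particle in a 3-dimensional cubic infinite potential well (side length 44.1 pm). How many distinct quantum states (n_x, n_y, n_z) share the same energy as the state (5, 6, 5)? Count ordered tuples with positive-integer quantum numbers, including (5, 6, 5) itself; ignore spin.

The level has n_x² + n_y² + n_z² = 86. The ordered positive-integer solutions are (1, 2, 9), (1, 6, 7), (1, 7, 6), (1, 9, 2), (2, 1, 9), (2, 9, 1), (5, 5, 6), (5, 6, 5), (6, 1, 7), (6, 5, 5), (6, 7, 1), (7, 1, 6), (7, 6, 1), (9, 1, 2), (9, 2, 1).
That gives 15 states.

degeneracy = 15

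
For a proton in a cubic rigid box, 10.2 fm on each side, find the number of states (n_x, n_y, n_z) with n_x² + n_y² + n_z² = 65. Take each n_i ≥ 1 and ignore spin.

degeneracy = 6

The level has n_x² + n_y² + n_z² = 65. The ordered positive-integer solutions are (2, 5, 6), (2, 6, 5), (5, 2, 6), (5, 6, 2), (6, 2, 5), (6, 5, 2).
That gives 6 states.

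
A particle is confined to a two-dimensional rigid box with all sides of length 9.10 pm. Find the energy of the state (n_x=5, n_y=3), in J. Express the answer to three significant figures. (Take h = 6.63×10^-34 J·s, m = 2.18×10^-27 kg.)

E = 1.03×10^-17 J

For a 2D rectangular well E = (h²/8m)·Σ n_i²/L_i² = (6.63×10^-34)²/(8·2.18×10^-27) · [5²/(9.10 pm)² + 3²/(9.10 pm)²].
Evaluating gives E = 1.03×10^-17 J.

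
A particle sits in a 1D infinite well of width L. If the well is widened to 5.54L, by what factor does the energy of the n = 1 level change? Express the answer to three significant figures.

E_n ∝ 1/L², so the energy scales by 1/5.54² = 0.0326.

0.0326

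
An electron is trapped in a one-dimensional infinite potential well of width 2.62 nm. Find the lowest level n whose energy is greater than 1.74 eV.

n = 6

E_1 = h²/(8m_eL²) = 8.777×10^-21 J = 0.05479 eV.
Need n² > 1.74/0.05479 = 31.76, i.e. n > 5.636.
The smallest integer satisfying this is n = 6.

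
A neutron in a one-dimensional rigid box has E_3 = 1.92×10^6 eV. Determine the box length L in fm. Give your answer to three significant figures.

From E_n = n²h²/(8m_nL²), L = n·h/√(8m_nE_n).
E_3 = 1.92×10^6 eV = 3.076×10^-13 J, so L = 3·6.626×10^-34/√(8·1.675×10^-27·3.076×10^-13) = 3.10×10^-14 m = 31.0 fm.

L = 31.0 fm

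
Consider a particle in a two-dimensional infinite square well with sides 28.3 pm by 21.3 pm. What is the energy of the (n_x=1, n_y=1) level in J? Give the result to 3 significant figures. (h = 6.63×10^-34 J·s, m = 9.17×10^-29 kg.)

E = 2.07×10^-18 J

For a 2D rectangular well E = (h²/8m)·Σ n_i²/L_i² = (6.63×10^-34)²/(8·9.17×10^-29) · [1²/(28.3 pm)² + 1²/(21.3 pm)²].
Evaluating gives E = 2.07×10^-18 J.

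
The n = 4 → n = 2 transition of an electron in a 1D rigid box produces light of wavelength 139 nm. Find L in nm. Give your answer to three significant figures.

L = 0.711 nm

The photon carries ΔE = hc/λ = 6.626×10^-34·2.998×10^8/1.39×10^-7 m = 1.429×10^-18 J.
Since ΔE = (4² − 2²)E_1, E_1 = 1.191×10^-19 J, and L = h/√(8m_eE_1) = 7.11×10^-10 m = 0.711 nm.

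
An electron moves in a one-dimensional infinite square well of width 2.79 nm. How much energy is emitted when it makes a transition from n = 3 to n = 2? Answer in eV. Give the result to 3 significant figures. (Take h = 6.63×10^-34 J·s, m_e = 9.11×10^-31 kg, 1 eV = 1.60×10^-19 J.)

|ΔE| = 0.242 eV

E_1 = h²/(8m_eL²) = 7.748×10^-21 J.
|ΔE| = |3² − 2²|·E_1 = 5·7.748×10^-21 J = 3.874×10^-20 J = 0.242 eV.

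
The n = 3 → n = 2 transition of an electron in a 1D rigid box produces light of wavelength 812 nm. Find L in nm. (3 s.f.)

The photon carries ΔE = hc/λ = 6.626×10^-34·2.998×10^8/8.12×10^-7 m = 2.446×10^-19 J.
Since ΔE = (3² − 2²)E_1, E_1 = 4.892×10^-20 J, and L = h/√(8m_eE_1) = 1.11×10^-9 m = 1.11 nm.

L = 1.11 nm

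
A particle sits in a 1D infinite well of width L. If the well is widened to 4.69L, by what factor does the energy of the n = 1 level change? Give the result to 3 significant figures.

0.0455

E_n ∝ 1/L², so the energy scales by 1/4.69² = 0.0455.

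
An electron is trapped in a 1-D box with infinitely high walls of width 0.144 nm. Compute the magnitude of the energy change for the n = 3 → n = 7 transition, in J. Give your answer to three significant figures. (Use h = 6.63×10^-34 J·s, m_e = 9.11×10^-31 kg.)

E_1 = h²/(8m_eL²) = 2.909×10^-18 J.
|ΔE| = |3² − 7²|·E_1 = 40·2.909×10^-18 J = 1.16×10^-16 J.

|ΔE| = 1.16×10^-16 J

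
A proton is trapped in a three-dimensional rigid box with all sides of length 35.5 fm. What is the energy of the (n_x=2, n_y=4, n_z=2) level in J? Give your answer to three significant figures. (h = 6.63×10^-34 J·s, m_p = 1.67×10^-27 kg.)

For a 3D rectangular well E = (h²/8m_p)·Σ n_i²/L_i² = (6.63×10^-34)²/(8·1.67×10^-27) · [2²/(35.5 fm)² + 4²/(35.5 fm)² + 2²/(35.5 fm)²].
Evaluating gives E = 6.27×10^-13 J.

E = 6.27×10^-13 J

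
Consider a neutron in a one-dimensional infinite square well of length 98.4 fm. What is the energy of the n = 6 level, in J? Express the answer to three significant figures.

E_6 = 1.22×10^-13 J

For an infinite well E_n = n²h²/(8m_nL²), so E_1 = h²/(8m_nL²) = (6.626×10^-34)²/(8·1.675×10^-27·(9.84×10^-14 m)²) = 3.384×10^-15 J.
Then E_6 = 6²·E_1 = 36·3.384×10^-15 J = 1.22×10^-13 J.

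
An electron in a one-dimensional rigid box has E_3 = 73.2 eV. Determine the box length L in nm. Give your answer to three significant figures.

From E_n = n²h²/(8m_eL²), L = n·h/√(8m_eE_n).
E_3 = 73.2 eV = 1.173×10^-17 J, so L = 3·6.626×10^-34/√(8·9.109×10^-31·1.173×10^-17) = 2.15×10^-10 m = 0.215 nm.

L = 0.215 nm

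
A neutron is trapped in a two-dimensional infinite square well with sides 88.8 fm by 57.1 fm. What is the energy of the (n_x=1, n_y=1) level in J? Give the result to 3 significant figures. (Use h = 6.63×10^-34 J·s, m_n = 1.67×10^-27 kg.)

For a 2D rectangular well E = (h²/8m_n)·Σ n_i²/L_i² = (6.63×10^-34)²/(8·1.67×10^-27) · [1²/(88.8 fm)² + 1²/(57.1 fm)²].
Evaluating gives E = 1.43×10^-14 J.

E = 1.43×10^-14 J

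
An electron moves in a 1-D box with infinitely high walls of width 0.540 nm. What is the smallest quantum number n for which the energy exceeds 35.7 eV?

E_1 = h²/(8m_eL²) = 2.066×10^-19 J = 1.290 eV.
Need n² > 35.7/1.290 = 27.67, i.e. n > 5.260.
The smallest integer satisfying this is n = 6.

n = 6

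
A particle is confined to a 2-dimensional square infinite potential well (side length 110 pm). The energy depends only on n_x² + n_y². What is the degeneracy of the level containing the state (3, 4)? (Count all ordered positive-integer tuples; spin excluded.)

The level has n_x² + n_y² = 25. The ordered positive-integer solutions are (3, 4), (4, 3).
That gives 2 states.

degeneracy = 2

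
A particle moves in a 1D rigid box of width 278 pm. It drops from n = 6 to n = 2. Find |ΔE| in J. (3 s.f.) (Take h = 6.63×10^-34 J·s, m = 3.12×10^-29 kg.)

|ΔE| = 7.29×10^-19 J

E_1 = h²/(8mL²) = 2.279×10^-20 J.
|ΔE| = |6² − 2²|·E_1 = 32·2.279×10^-20 J = 7.29×10^-19 J.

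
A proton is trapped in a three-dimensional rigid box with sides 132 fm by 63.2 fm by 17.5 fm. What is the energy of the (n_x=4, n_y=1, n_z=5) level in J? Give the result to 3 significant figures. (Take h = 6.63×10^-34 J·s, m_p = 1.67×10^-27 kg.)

E = 2.72×10^-12 J

For a 3D rectangular well E = (h²/8m_p)·Σ n_i²/L_i² = (6.63×10^-34)²/(8·1.67×10^-27) · [4²/(132 fm)² + 1²/(63.2 fm)² + 5²/(17.5 fm)²].
Evaluating gives E = 2.72×10^-12 J.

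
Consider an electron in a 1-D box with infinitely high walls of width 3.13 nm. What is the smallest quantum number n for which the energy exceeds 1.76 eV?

E_1 = h²/(8m_eL²) = 6.150×10^-21 J = 0.03839 eV.
Need n² > 1.76/0.03839 = 45.85, i.e. n > 6.771.
The smallest integer satisfying this is n = 7.

n = 7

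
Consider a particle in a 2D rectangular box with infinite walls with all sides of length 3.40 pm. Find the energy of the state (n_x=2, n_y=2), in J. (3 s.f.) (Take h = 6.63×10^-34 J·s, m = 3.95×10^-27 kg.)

For a 2D rectangular well E = (h²/8m)·Σ n_i²/L_i² = (6.63×10^-34)²/(8·3.95×10^-27) · [2²/(3.40 pm)² + 2²/(3.40 pm)²].
Evaluating gives E = 9.63×10^-18 J.

E = 9.63×10^-18 J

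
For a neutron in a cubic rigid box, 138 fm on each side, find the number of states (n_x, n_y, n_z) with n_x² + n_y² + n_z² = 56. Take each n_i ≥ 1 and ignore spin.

degeneracy = 6

The level has n_x² + n_y² + n_z² = 56. The ordered positive-integer solutions are (2, 4, 6), (2, 6, 4), (4, 2, 6), (4, 6, 2), (6, 2, 4), (6, 4, 2).
That gives 6 states.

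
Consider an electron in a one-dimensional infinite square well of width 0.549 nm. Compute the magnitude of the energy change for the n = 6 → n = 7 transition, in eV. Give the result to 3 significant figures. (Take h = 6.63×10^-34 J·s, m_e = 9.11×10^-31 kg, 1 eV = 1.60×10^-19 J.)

|ΔE| = 16.3 eV

E_1 = h²/(8m_eL²) = 2.001×10^-19 J.
|ΔE| = |6² − 7²|·E_1 = 13·2.001×10^-19 J = 2.601×10^-18 J = 16.3 eV.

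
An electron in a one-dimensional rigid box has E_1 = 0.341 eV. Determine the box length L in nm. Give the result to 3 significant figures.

L = 1.05 nm

From E_n = n²h²/(8m_eL²), L = n·h/√(8m_eE_n).
E_1 = 0.341 eV = 5.463×10^-20 J, so L = 1·6.626×10^-34/√(8·9.109×10^-31·5.463×10^-20) = 1.05×10^-9 m = 1.05 nm.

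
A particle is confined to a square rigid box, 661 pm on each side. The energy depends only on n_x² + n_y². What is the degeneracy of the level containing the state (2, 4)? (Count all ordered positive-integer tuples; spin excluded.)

degeneracy = 2

The level has n_x² + n_y² = 20. The ordered positive-integer solutions are (2, 4), (4, 2).
That gives 2 states.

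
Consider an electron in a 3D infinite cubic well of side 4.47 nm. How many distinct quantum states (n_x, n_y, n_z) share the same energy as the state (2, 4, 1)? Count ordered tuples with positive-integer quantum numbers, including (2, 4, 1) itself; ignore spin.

The level has n_x² + n_y² + n_z² = 21. The ordered positive-integer solutions are (1, 2, 4), (1, 4, 2), (2, 1, 4), (2, 4, 1), (4, 1, 2), (4, 2, 1).
That gives 6 states.

degeneracy = 6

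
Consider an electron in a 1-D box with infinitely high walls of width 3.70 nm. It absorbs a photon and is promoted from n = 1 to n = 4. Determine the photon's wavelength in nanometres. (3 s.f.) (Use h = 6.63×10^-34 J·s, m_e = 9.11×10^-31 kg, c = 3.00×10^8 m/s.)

E_1 = h²/(8m_eL²) = 4.406×10^-21 J, so ΔE = (4² − 1²)E_1 = 6.609×10^-20 J.
λ = hc/ΔE = (6.63×10^-34·3.00×10^8)/6.609×10^-20 = 3.01×10^-6 m = 3.01×10^3 nm.

λ = 3.01×10^3 nm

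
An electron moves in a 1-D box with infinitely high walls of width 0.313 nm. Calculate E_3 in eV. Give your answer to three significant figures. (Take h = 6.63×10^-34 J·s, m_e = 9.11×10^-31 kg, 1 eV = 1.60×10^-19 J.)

For an infinite well E_n = n²h²/(8m_eL²), so E_1 = h²/(8m_eL²) = (6.63×10^-34)²/(8·9.11×10^-31·(3.13×10^-10 m)²) = 6.156×10^-19 J.
Then E_3 = 3²·E_1 = 9·6.156×10^-19 J = 5.540×10^-18 J.
Converting, E_3 = 5.540×10^-18 J / (1.60×10^-19 J/eV) = 34.6 eV.

E_3 = 34.6 eV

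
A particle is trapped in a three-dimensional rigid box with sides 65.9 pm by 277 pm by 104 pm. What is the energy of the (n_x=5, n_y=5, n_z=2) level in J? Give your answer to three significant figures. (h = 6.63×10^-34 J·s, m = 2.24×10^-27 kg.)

For a 3D rectangular well E = (h²/8m)·Σ n_i²/L_i² = (6.63×10^-34)²/(8·2.24×10^-27) · [5²/(65.9 pm)² + 5²/(277 pm)² + 2²/(104 pm)²].
Evaluating gives E = 1.58×10^-19 J.

E = 1.58×10^-19 J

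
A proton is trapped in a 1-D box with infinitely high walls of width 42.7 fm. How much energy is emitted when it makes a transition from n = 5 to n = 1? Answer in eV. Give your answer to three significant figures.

E_1 = h²/(8m_pL²) = 1.799×10^-14 J.
|ΔE| = |5² − 1²|·E_1 = 24·1.799×10^-14 J = 4.318×10^-13 J = 2.70×10^6 eV.

|ΔE| = 2.70×10^6 eV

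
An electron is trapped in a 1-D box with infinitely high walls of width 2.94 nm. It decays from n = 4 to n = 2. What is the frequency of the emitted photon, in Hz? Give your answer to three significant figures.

E_1 = h²/(8m_eL²) = 6.970×10^-21 J and ΔE = (4² − 2²)E_1 = 8.364×10^-20 J.
f = ΔE/h = 8.364×10^-20/6.626×10^-34 = 1.26×10^14 Hz.

f = 1.26×10^14 Hz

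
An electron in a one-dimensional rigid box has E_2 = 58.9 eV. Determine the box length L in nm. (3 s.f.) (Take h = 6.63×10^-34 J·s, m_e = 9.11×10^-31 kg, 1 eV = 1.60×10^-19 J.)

L = 0.160 nm

From E_n = n²h²/(8m_eL²), L = n·h/√(8m_eE_n).
E_2 = 58.9 eV = 9.424×10^-18 J, so L = 2·6.63×10^-34/√(8·9.11×10^-31·9.424×10^-18) = 1.60×10^-10 m = 0.160 nm.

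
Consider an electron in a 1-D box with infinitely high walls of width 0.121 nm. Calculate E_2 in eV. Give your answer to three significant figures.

E_2 = 103 eV

For an infinite well E_n = n²h²/(8m_eL²), so E_1 = h²/(8m_eL²) = (6.626×10^-34)²/(8·9.109×10^-31·(1.21×10^-10 m)²) = 4.115×10^-18 J.
Then E_2 = 2²·E_1 = 4·4.115×10^-18 J = 1.646×10^-17 J.
Converting, E_2 = 1.646×10^-17 J / (1.602×10^-19 J/eV) = 103 eV.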